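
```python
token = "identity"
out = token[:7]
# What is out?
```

token has length 8. The slice token[:7] selects indices [0, 1, 2, 3, 4, 5, 6] (0->'i', 1->'d', 2->'e', 3->'n', 4->'t', 5->'i', 6->'t'), giving 'identit'.

'identit'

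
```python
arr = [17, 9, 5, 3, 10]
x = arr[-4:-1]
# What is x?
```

arr has length 5. The slice arr[-4:-1] selects indices [1, 2, 3] (1->9, 2->5, 3->3), giving [9, 5, 3].

[9, 5, 3]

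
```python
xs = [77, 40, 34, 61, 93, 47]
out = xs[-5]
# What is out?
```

xs has length 6. Negative index -5 maps to positive index 6 + (-5) = 1. xs[1] = 40.

40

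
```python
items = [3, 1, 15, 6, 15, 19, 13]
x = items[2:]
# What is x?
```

items has length 7. The slice items[2:] selects indices [2, 3, 4, 5, 6] (2->15, 3->6, 4->15, 5->19, 6->13), giving [15, 6, 15, 19, 13].

[15, 6, 15, 19, 13]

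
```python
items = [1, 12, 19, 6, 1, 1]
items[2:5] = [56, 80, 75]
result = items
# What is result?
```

items starts as [1, 12, 19, 6, 1, 1] (length 6). The slice items[2:5] covers indices [2, 3, 4] with values [19, 6, 1]. Replacing that slice with [56, 80, 75] (same length) produces [1, 12, 56, 80, 75, 1].

[1, 12, 56, 80, 75, 1]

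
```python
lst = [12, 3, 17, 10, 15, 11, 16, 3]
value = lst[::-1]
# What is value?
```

lst has length 8. The slice lst[::-1] selects indices [7, 6, 5, 4, 3, 2, 1, 0] (7->3, 6->16, 5->11, 4->15, 3->10, 2->17, 1->3, 0->12), giving [3, 16, 11, 15, 10, 17, 3, 12].

[3, 16, 11, 15, 10, 17, 3, 12]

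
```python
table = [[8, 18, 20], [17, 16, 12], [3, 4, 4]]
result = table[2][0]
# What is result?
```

table[2] = [3, 4, 4]. Taking column 0 of that row yields 3.

3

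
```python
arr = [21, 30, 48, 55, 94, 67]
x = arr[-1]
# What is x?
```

arr has length 6. Negative index -1 maps to positive index 6 + (-1) = 5. arr[5] = 67.

67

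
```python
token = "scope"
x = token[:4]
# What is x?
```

token has length 5. The slice token[:4] selects indices [0, 1, 2, 3] (0->'s', 1->'c', 2->'o', 3->'p'), giving 'scop'.

'scop'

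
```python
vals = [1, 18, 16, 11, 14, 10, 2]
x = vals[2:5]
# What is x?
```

vals has length 7. The slice vals[2:5] selects indices [2, 3, 4] (2->16, 3->11, 4->14), giving [16, 11, 14].

[16, 11, 14]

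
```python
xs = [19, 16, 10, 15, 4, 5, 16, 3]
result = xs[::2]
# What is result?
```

xs has length 8. The slice xs[::2] selects indices [0, 2, 4, 6] (0->19, 2->10, 4->4, 6->16), giving [19, 10, 4, 16].

[19, 10, 4, 16]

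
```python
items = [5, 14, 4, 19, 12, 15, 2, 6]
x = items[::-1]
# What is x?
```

items has length 8. The slice items[::-1] selects indices [7, 6, 5, 4, 3, 2, 1, 0] (7->6, 6->2, 5->15, 4->12, 3->19, 2->4, 1->14, 0->5), giving [6, 2, 15, 12, 19, 4, 14, 5].

[6, 2, 15, 12, 19, 4, 14, 5]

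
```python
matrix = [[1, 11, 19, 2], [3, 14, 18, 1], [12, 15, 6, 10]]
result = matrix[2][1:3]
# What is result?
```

matrix[2] = [12, 15, 6, 10]. matrix[2] has length 4. The slice matrix[2][1:3] selects indices [1, 2] (1->15, 2->6), giving [15, 6].

[15, 6]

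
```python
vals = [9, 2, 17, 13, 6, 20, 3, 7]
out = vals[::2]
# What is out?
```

vals has length 8. The slice vals[::2] selects indices [0, 2, 4, 6] (0->9, 2->17, 4->6, 6->3), giving [9, 17, 6, 3].

[9, 17, 6, 3]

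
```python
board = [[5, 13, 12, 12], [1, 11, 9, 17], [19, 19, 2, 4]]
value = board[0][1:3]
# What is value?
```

board[0] = [5, 13, 12, 12]. board[0] has length 4. The slice board[0][1:3] selects indices [1, 2] (1->13, 2->12), giving [13, 12].

[13, 12]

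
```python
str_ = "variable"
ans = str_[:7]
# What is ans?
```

str_ has length 8. The slice str_[:7] selects indices [0, 1, 2, 3, 4, 5, 6] (0->'v', 1->'a', 2->'r', 3->'i', 4->'a', 5->'b', 6->'l'), giving 'variabl'.

'variabl'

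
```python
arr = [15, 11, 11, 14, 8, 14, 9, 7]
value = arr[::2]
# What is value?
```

arr has length 8. The slice arr[::2] selects indices [0, 2, 4, 6] (0->15, 2->11, 4->8, 6->9), giving [15, 11, 8, 9].

[15, 11, 8, 9]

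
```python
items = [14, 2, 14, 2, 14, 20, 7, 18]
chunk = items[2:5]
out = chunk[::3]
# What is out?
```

items has length 8. The slice items[2:5] selects indices [2, 3, 4] (2->14, 3->2, 4->14), giving [14, 2, 14]. So chunk = [14, 2, 14]. chunk has length 3. The slice chunk[::3] selects indices [0] (0->14), giving [14].

[14]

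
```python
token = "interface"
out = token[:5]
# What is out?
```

token has length 9. The slice token[:5] selects indices [0, 1, 2, 3, 4] (0->'i', 1->'n', 2->'t', 3->'e', 4->'r'), giving 'inter'.

'inter'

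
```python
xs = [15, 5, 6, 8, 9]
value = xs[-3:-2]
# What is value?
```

xs has length 5. The slice xs[-3:-2] selects indices [2] (2->6), giving [6].

[6]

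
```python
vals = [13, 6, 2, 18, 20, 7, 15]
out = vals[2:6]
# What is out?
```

vals has length 7. The slice vals[2:6] selects indices [2, 3, 4, 5] (2->2, 3->18, 4->20, 5->7), giving [2, 18, 20, 7].

[2, 18, 20, 7]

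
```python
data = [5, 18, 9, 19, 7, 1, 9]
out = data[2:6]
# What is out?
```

data has length 7. The slice data[2:6] selects indices [2, 3, 4, 5] (2->9, 3->19, 4->7, 5->1), giving [9, 19, 7, 1].

[9, 19, 7, 1]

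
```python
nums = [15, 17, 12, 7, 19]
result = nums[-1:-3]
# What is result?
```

nums has length 5. The slice nums[-1:-3] resolves to an empty index range, so the result is [].

[]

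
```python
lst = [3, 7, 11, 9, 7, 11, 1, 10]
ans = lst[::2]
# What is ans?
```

lst has length 8. The slice lst[::2] selects indices [0, 2, 4, 6] (0->3, 2->11, 4->7, 6->1), giving [3, 11, 7, 1].

[3, 11, 7, 1]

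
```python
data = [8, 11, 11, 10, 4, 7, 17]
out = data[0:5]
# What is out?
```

data has length 7. The slice data[0:5] selects indices [0, 1, 2, 3, 4] (0->8, 1->11, 2->11, 3->10, 4->4), giving [8, 11, 11, 10, 4].

[8, 11, 11, 10, 4]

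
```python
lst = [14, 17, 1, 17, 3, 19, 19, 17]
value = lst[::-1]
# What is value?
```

lst has length 8. The slice lst[::-1] selects indices [7, 6, 5, 4, 3, 2, 1, 0] (7->17, 6->19, 5->19, 4->3, 3->17, 2->1, 1->17, 0->14), giving [17, 19, 19, 3, 17, 1, 17, 14].

[17, 19, 19, 3, 17, 1, 17, 14]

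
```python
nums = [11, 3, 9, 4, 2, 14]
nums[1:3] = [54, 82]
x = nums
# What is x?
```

nums starts as [11, 3, 9, 4, 2, 14] (length 6). The slice nums[1:3] covers indices [1, 2] with values [3, 9]. Replacing that slice with [54, 82] (same length) produces [11, 54, 82, 4, 2, 14].

[11, 54, 82, 4, 2, 14]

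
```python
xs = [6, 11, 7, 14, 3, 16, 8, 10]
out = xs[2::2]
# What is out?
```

xs has length 8. The slice xs[2::2] selects indices [2, 4, 6] (2->7, 4->3, 6->8), giving [7, 3, 8].

[7, 3, 8]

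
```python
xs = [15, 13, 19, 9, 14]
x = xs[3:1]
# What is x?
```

xs has length 5. The slice xs[3:1] resolves to an empty index range, so the result is [].

[]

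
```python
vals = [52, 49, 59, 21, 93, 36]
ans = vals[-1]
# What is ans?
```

vals has length 6. Negative index -1 maps to positive index 6 + (-1) = 5. vals[5] = 36.

36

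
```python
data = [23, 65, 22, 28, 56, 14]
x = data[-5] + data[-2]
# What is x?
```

data has length 6. Negative index -5 maps to positive index 6 + (-5) = 1. data[1] = 65.
data has length 6. Negative index -2 maps to positive index 6 + (-2) = 4. data[4] = 56.
Sum: 65 + 56 = 121.

121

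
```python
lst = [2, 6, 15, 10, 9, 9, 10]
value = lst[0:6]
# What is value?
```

lst has length 7. The slice lst[0:6] selects indices [0, 1, 2, 3, 4, 5] (0->2, 1->6, 2->15, 3->10, 4->9, 5->9), giving [2, 6, 15, 10, 9, 9].

[2, 6, 15, 10, 9, 9]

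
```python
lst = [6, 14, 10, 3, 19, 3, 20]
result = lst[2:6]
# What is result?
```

lst has length 7. The slice lst[2:6] selects indices [2, 3, 4, 5] (2->10, 3->3, 4->19, 5->3), giving [10, 3, 19, 3].

[10, 3, 19, 3]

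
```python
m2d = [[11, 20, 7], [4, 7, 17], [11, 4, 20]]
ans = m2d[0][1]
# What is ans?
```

m2d[0] = [11, 20, 7]. Taking column 1 of that row yields 20.

20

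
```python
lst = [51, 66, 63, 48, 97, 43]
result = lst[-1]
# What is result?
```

lst has length 6. Negative index -1 maps to positive index 6 + (-1) = 5. lst[5] = 43.

43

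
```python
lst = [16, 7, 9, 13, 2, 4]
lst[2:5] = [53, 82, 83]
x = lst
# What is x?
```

lst starts as [16, 7, 9, 13, 2, 4] (length 6). The slice lst[2:5] covers indices [2, 3, 4] with values [9, 13, 2]. Replacing that slice with [53, 82, 83] (same length) produces [16, 7, 53, 82, 83, 4].

[16, 7, 53, 82, 83, 4]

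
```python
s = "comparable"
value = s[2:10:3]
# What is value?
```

s has length 10. The slice s[2:10:3] selects indices [2, 5, 8] (2->'m', 5->'r', 8->'l'), giving 'mrl'.

'mrl'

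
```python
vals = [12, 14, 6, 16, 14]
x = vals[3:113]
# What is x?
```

vals has length 5. The slice vals[3:113] selects indices [3, 4] (3->16, 4->14), giving [16, 14].

[16, 14]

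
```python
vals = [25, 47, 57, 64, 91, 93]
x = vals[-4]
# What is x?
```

vals has length 6. Negative index -4 maps to positive index 6 + (-4) = 2. vals[2] = 57.

57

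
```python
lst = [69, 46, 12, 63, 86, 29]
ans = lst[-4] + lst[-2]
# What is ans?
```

lst has length 6. Negative index -4 maps to positive index 6 + (-4) = 2. lst[2] = 12.
lst has length 6. Negative index -2 maps to positive index 6 + (-2) = 4. lst[4] = 86.
Sum: 12 + 86 = 98.

98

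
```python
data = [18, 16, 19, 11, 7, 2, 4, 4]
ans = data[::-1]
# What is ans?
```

data has length 8. The slice data[::-1] selects indices [7, 6, 5, 4, 3, 2, 1, 0] (7->4, 6->4, 5->2, 4->7, 3->11, 2->19, 1->16, 0->18), giving [4, 4, 2, 7, 11, 19, 16, 18].

[4, 4, 2, 7, 11, 19, 16, 18]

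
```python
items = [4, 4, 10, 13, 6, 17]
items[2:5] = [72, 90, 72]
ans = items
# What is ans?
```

items starts as [4, 4, 10, 13, 6, 17] (length 6). The slice items[2:5] covers indices [2, 3, 4] with values [10, 13, 6]. Replacing that slice with [72, 90, 72] (same length) produces [4, 4, 72, 90, 72, 17].

[4, 4, 72, 90, 72, 17]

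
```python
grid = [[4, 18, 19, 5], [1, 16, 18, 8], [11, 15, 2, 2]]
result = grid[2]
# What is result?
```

grid has 3 rows. Row 2 is [11, 15, 2, 2].

[11, 15, 2, 2]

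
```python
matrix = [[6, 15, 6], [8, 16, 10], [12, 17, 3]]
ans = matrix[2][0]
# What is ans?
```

matrix[2] = [12, 17, 3]. Taking column 0 of that row yields 12.

12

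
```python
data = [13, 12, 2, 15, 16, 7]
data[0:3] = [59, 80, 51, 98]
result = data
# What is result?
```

data starts as [13, 12, 2, 15, 16, 7] (length 6). The slice data[0:3] covers indices [0, 1, 2] with values [13, 12, 2]. Replacing that slice with [59, 80, 51, 98] (different length) produces [59, 80, 51, 98, 15, 16, 7].

[59, 80, 51, 98, 15, 16, 7]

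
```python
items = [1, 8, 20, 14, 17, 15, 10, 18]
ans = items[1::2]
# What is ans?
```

items has length 8. The slice items[1::2] selects indices [1, 3, 5, 7] (1->8, 3->14, 5->15, 7->18), giving [8, 14, 15, 18].

[8, 14, 15, 18]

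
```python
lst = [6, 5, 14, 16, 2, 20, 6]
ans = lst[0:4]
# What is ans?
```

lst has length 7. The slice lst[0:4] selects indices [0, 1, 2, 3] (0->6, 1->5, 2->14, 3->16), giving [6, 5, 14, 16].

[6, 5, 14, 16]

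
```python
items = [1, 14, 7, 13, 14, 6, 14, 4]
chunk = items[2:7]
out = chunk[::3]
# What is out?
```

items has length 8. The slice items[2:7] selects indices [2, 3, 4, 5, 6] (2->7, 3->13, 4->14, 5->6, 6->14), giving [7, 13, 14, 6, 14]. So chunk = [7, 13, 14, 6, 14]. chunk has length 5. The slice chunk[::3] selects indices [0, 3] (0->7, 3->6), giving [7, 6].

[7, 6]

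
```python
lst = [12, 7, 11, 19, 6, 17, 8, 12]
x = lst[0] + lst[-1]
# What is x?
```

lst has length 8. lst[0] = 12.
lst has length 8. Negative index -1 maps to positive index 8 + (-1) = 7. lst[7] = 12.
Sum: 12 + 12 = 24.

24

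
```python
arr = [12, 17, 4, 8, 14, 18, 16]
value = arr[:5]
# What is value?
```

arr has length 7. The slice arr[:5] selects indices [0, 1, 2, 3, 4] (0->12, 1->17, 2->4, 3->8, 4->14), giving [12, 17, 4, 8, 14].

[12, 17, 4, 8, 14]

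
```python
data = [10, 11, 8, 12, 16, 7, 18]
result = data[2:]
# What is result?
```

data has length 7. The slice data[2:] selects indices [2, 3, 4, 5, 6] (2->8, 3->12, 4->16, 5->7, 6->18), giving [8, 12, 16, 7, 18].

[8, 12, 16, 7, 18]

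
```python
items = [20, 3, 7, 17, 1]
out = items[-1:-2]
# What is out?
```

items has length 5. The slice items[-1:-2] resolves to an empty index range, so the result is [].

[]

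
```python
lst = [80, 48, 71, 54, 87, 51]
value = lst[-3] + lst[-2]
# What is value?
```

lst has length 6. Negative index -3 maps to positive index 6 + (-3) = 3. lst[3] = 54.
lst has length 6. Negative index -2 maps to positive index 6 + (-2) = 4. lst[4] = 87.
Sum: 54 + 87 = 141.

141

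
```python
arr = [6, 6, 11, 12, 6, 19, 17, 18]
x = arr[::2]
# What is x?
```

arr has length 8. The slice arr[::2] selects indices [0, 2, 4, 6] (0->6, 2->11, 4->6, 6->17), giving [6, 11, 6, 17].

[6, 11, 6, 17]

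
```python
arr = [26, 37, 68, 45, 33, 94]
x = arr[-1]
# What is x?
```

arr has length 6. Negative index -1 maps to positive index 6 + (-1) = 5. arr[5] = 94.

94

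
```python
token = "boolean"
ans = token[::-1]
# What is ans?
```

token has length 7. The slice token[::-1] selects indices [6, 5, 4, 3, 2, 1, 0] (6->'n', 5->'a', 4->'e', 3->'l', 2->'o', 1->'o', 0->'b'), giving 'naeloob'.

'naeloob'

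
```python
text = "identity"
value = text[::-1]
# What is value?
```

text has length 8. The slice text[::-1] selects indices [7, 6, 5, 4, 3, 2, 1, 0] (7->'y', 6->'t', 5->'i', 4->'t', 3->'n', 2->'e', 1->'d', 0->'i'), giving 'ytitnedi'.

'ytitnedi'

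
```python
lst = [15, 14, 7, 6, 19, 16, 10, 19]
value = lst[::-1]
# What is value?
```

lst has length 8. The slice lst[::-1] selects indices [7, 6, 5, 4, 3, 2, 1, 0] (7->19, 6->10, 5->16, 4->19, 3->6, 2->7, 1->14, 0->15), giving [19, 10, 16, 19, 6, 7, 14, 15].

[19, 10, 16, 19, 6, 7, 14, 15]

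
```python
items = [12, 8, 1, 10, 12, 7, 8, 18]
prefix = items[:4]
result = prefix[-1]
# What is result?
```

items has length 8. The slice items[:4] selects indices [0, 1, 2, 3] (0->12, 1->8, 2->1, 3->10), giving [12, 8, 1, 10]. So prefix = [12, 8, 1, 10]. Then prefix[-1] = 10.

10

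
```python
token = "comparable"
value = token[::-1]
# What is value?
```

token has length 10. The slice token[::-1] selects indices [9, 8, 7, 6, 5, 4, 3, 2, 1, 0] (9->'e', 8->'l', 7->'b', 6->'a', 5->'r', 4->'a', 3->'p', 2->'m', 1->'o', 0->'c'), giving 'elbarapmoc'.

'elbarapmoc'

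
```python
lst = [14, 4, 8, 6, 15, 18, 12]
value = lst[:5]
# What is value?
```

lst has length 7. The slice lst[:5] selects indices [0, 1, 2, 3, 4] (0->14, 1->4, 2->8, 3->6, 4->15), giving [14, 4, 8, 6, 15].

[14, 4, 8, 6, 15]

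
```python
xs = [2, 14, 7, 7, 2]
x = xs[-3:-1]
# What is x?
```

xs has length 5. The slice xs[-3:-1] selects indices [2, 3] (2->7, 3->7), giving [7, 7].

[7, 7]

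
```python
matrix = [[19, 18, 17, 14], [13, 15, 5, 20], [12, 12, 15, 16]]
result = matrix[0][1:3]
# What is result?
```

matrix[0] = [19, 18, 17, 14]. matrix[0] has length 4. The slice matrix[0][1:3] selects indices [1, 2] (1->18, 2->17), giving [18, 17].

[18, 17]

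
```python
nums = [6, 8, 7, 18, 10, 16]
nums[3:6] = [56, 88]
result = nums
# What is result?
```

nums starts as [6, 8, 7, 18, 10, 16] (length 6). The slice nums[3:6] covers indices [3, 4, 5] with values [18, 10, 16]. Replacing that slice with [56, 88] (different length) produces [6, 8, 7, 56, 88].

[6, 8, 7, 56, 88]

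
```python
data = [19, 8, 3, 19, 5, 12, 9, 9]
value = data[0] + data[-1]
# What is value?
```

data has length 8. data[0] = 19.
data has length 8. Negative index -1 maps to positive index 8 + (-1) = 7. data[7] = 9.
Sum: 19 + 9 = 28.

28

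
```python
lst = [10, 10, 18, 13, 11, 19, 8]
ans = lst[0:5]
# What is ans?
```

lst has length 7. The slice lst[0:5] selects indices [0, 1, 2, 3, 4] (0->10, 1->10, 2->18, 3->13, 4->11), giving [10, 10, 18, 13, 11].

[10, 10, 18, 13, 11]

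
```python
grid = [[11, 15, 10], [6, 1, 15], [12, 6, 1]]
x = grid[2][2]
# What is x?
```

grid[2] = [12, 6, 1]. Taking column 2 of that row yields 1.

1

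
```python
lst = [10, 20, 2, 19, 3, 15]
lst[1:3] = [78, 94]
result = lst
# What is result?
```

lst starts as [10, 20, 2, 19, 3, 15] (length 6). The slice lst[1:3] covers indices [1, 2] with values [20, 2]. Replacing that slice with [78, 94] (same length) produces [10, 78, 94, 19, 3, 15].

[10, 78, 94, 19, 3, 15]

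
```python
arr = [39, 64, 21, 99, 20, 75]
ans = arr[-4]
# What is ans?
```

arr has length 6. Negative index -4 maps to positive index 6 + (-4) = 2. arr[2] = 21.

21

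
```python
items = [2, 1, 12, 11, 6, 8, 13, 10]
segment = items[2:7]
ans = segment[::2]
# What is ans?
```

items has length 8. The slice items[2:7] selects indices [2, 3, 4, 5, 6] (2->12, 3->11, 4->6, 5->8, 6->13), giving [12, 11, 6, 8, 13]. So segment = [12, 11, 6, 8, 13]. segment has length 5. The slice segment[::2] selects indices [0, 2, 4] (0->12, 2->6, 4->13), giving [12, 6, 13].

[12, 6, 13]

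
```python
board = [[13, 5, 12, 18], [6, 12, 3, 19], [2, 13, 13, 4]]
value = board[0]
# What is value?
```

board has 3 rows. Row 0 is [13, 5, 12, 18].

[13, 5, 12, 18]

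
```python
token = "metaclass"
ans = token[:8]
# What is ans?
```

token has length 9. The slice token[:8] selects indices [0, 1, 2, 3, 4, 5, 6, 7] (0->'m', 1->'e', 2->'t', 3->'a', 4->'c', 5->'l', 6->'a', 7->'s'), giving 'metaclas'.

'metaclas'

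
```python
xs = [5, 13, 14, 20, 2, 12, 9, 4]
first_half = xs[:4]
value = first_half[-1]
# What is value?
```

xs has length 8. The slice xs[:4] selects indices [0, 1, 2, 3] (0->5, 1->13, 2->14, 3->20), giving [5, 13, 14, 20]. So first_half = [5, 13, 14, 20]. Then first_half[-1] = 20.

20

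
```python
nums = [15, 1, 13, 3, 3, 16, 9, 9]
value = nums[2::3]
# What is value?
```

nums has length 8. The slice nums[2::3] selects indices [2, 5] (2->13, 5->16), giving [13, 16].

[13, 16]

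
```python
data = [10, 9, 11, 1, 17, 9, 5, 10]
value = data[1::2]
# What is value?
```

data has length 8. The slice data[1::2] selects indices [1, 3, 5, 7] (1->9, 3->1, 5->9, 7->10), giving [9, 1, 9, 10].

[9, 1, 9, 10]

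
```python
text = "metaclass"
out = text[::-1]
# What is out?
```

text has length 9. The slice text[::-1] selects indices [8, 7, 6, 5, 4, 3, 2, 1, 0] (8->'s', 7->'s', 6->'a', 5->'l', 4->'c', 3->'a', 2->'t', 1->'e', 0->'m'), giving 'ssalcatem'.

'ssalcatem'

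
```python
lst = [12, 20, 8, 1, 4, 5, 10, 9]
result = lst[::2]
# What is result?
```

lst has length 8. The slice lst[::2] selects indices [0, 2, 4, 6] (0->12, 2->8, 4->4, 6->10), giving [12, 8, 4, 10].

[12, 8, 4, 10]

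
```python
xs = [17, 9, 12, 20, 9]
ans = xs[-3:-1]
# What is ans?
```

xs has length 5. The slice xs[-3:-1] selects indices [2, 3] (2->12, 3->20), giving [12, 20].

[12, 20]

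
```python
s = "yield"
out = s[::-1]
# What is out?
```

s has length 5. The slice s[::-1] selects indices [4, 3, 2, 1, 0] (4->'d', 3->'l', 2->'e', 1->'i', 0->'y'), giving 'dleiy'.

'dleiy'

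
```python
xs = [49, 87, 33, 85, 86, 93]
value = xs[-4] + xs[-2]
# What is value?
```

xs has length 6. Negative index -4 maps to positive index 6 + (-4) = 2. xs[2] = 33.
xs has length 6. Negative index -2 maps to positive index 6 + (-2) = 4. xs[4] = 86.
Sum: 33 + 86 = 119.

119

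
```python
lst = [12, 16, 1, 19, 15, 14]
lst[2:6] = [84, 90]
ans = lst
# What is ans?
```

lst starts as [12, 16, 1, 19, 15, 14] (length 6). The slice lst[2:6] covers indices [2, 3, 4, 5] with values [1, 19, 15, 14]. Replacing that slice with [84, 90] (different length) produces [12, 16, 84, 90].

[12, 16, 84, 90]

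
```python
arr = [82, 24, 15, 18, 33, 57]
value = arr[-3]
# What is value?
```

arr has length 6. Negative index -3 maps to positive index 6 + (-3) = 3. arr[3] = 18.

18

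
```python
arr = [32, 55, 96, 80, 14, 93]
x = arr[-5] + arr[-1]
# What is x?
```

arr has length 6. Negative index -5 maps to positive index 6 + (-5) = 1. arr[1] = 55.
arr has length 6. Negative index -1 maps to positive index 6 + (-1) = 5. arr[5] = 93.
Sum: 55 + 93 = 148.

148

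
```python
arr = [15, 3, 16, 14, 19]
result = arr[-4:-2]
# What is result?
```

arr has length 5. The slice arr[-4:-2] selects indices [1, 2] (1->3, 2->16), giving [3, 16].

[3, 16]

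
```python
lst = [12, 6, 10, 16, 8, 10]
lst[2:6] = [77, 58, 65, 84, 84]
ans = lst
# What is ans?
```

lst starts as [12, 6, 10, 16, 8, 10] (length 6). The slice lst[2:6] covers indices [2, 3, 4, 5] with values [10, 16, 8, 10]. Replacing that slice with [77, 58, 65, 84, 84] (different length) produces [12, 6, 77, 58, 65, 84, 84].

[12, 6, 77, 58, 65, 84, 84]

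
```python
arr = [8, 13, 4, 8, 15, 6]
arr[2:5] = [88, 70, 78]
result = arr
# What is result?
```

arr starts as [8, 13, 4, 8, 15, 6] (length 6). The slice arr[2:5] covers indices [2, 3, 4] with values [4, 8, 15]. Replacing that slice with [88, 70, 78] (same length) produces [8, 13, 88, 70, 78, 6].

[8, 13, 88, 70, 78, 6]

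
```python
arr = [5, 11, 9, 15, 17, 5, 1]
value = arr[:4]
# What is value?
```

arr has length 7. The slice arr[:4] selects indices [0, 1, 2, 3] (0->5, 1->11, 2->9, 3->15), giving [5, 11, 9, 15].

[5, 11, 9, 15]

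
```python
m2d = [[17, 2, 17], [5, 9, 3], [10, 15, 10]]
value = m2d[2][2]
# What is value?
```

m2d[2] = [10, 15, 10]. Taking column 2 of that row yields 10.

10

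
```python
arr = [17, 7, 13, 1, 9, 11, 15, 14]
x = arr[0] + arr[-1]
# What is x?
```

arr has length 8. arr[0] = 17.
arr has length 8. Negative index -1 maps to positive index 8 + (-1) = 7. arr[7] = 14.
Sum: 17 + 14 = 31.

31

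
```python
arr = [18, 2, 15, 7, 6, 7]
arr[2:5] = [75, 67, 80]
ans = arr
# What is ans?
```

arr starts as [18, 2, 15, 7, 6, 7] (length 6). The slice arr[2:5] covers indices [2, 3, 4] with values [15, 7, 6]. Replacing that slice with [75, 67, 80] (same length) produces [18, 2, 75, 67, 80, 7].

[18, 2, 75, 67, 80, 7]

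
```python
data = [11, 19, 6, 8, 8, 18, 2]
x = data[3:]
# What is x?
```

data has length 7. The slice data[3:] selects indices [3, 4, 5, 6] (3->8, 4->8, 5->18, 6->2), giving [8, 8, 18, 2].

[8, 8, 18, 2]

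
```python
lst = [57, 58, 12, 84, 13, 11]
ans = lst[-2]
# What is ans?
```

lst has length 6. Negative index -2 maps to positive index 6 + (-2) = 4. lst[4] = 13.

13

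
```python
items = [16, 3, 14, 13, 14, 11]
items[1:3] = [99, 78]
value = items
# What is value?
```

items starts as [16, 3, 14, 13, 14, 11] (length 6). The slice items[1:3] covers indices [1, 2] with values [3, 14]. Replacing that slice with [99, 78] (same length) produces [16, 99, 78, 13, 14, 11].

[16, 99, 78, 13, 14, 11]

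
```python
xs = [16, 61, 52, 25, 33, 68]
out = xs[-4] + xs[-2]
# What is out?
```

xs has length 6. Negative index -4 maps to positive index 6 + (-4) = 2. xs[2] = 52.
xs has length 6. Negative index -2 maps to positive index 6 + (-2) = 4. xs[4] = 33.
Sum: 52 + 33 = 85.

85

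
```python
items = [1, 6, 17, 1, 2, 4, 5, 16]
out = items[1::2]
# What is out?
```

items has length 8. The slice items[1::2] selects indices [1, 3, 5, 7] (1->6, 3->1, 5->4, 7->16), giving [6, 1, 4, 16].

[6, 1, 4, 16]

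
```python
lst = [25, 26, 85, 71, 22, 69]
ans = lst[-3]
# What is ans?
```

lst has length 6. Negative index -3 maps to positive index 6 + (-3) = 3. lst[3] = 71.

71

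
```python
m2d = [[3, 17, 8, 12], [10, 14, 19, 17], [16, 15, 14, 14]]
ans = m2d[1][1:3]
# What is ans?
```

m2d[1] = [10, 14, 19, 17]. m2d[1] has length 4. The slice m2d[1][1:3] selects indices [1, 2] (1->14, 2->19), giving [14, 19].

[14, 19]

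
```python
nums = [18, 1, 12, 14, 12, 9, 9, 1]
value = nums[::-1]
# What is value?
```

nums has length 8. The slice nums[::-1] selects indices [7, 6, 5, 4, 3, 2, 1, 0] (7->1, 6->9, 5->9, 4->12, 3->14, 2->12, 1->1, 0->18), giving [1, 9, 9, 12, 14, 12, 1, 18].

[1, 9, 9, 12, 14, 12, 1, 18]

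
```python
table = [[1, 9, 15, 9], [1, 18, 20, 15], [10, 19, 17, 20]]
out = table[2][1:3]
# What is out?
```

table[2] = [10, 19, 17, 20]. table[2] has length 4. The slice table[2][1:3] selects indices [1, 2] (1->19, 2->17), giving [19, 17].

[19, 17]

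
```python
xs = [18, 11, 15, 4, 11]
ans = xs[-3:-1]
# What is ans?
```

xs has length 5. The slice xs[-3:-1] selects indices [2, 3] (2->15, 3->4), giving [15, 4].

[15, 4]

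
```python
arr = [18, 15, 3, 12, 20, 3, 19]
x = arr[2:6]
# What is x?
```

arr has length 7. The slice arr[2:6] selects indices [2, 3, 4, 5] (2->3, 3->12, 4->20, 5->3), giving [3, 12, 20, 3].

[3, 12, 20, 3]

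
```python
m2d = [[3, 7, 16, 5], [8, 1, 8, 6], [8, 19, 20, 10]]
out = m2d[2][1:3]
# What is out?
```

m2d[2] = [8, 19, 20, 10]. m2d[2] has length 4. The slice m2d[2][1:3] selects indices [1, 2] (1->19, 2->20), giving [19, 20].

[19, 20]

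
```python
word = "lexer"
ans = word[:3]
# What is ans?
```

word has length 5. The slice word[:3] selects indices [0, 1, 2] (0->'l', 1->'e', 2->'x'), giving 'lex'.

'lex'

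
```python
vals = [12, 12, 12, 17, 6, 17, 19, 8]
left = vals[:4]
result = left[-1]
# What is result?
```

vals has length 8. The slice vals[:4] selects indices [0, 1, 2, 3] (0->12, 1->12, 2->12, 3->17), giving [12, 12, 12, 17]. So left = [12, 12, 12, 17]. Then left[-1] = 17.

17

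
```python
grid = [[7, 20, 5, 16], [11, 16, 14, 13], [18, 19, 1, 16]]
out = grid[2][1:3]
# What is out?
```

grid[2] = [18, 19, 1, 16]. grid[2] has length 4. The slice grid[2][1:3] selects indices [1, 2] (1->19, 2->1), giving [19, 1].

[19, 1]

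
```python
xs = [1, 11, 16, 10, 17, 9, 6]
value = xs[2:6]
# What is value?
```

xs has length 7. The slice xs[2:6] selects indices [2, 3, 4, 5] (2->16, 3->10, 4->17, 5->9), giving [16, 10, 17, 9].

[16, 10, 17, 9]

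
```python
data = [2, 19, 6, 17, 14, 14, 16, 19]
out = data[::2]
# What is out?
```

data has length 8. The slice data[::2] selects indices [0, 2, 4, 6] (0->2, 2->6, 4->14, 6->16), giving [2, 6, 14, 16].

[2, 6, 14, 16]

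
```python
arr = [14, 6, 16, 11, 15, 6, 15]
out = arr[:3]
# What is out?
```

arr has length 7. The slice arr[:3] selects indices [0, 1, 2] (0->14, 1->6, 2->16), giving [14, 6, 16].

[14, 6, 16]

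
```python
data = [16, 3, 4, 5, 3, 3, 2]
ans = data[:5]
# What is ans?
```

data has length 7. The slice data[:5] selects indices [0, 1, 2, 3, 4] (0->16, 1->3, 2->4, 3->5, 4->3), giving [16, 3, 4, 5, 3].

[16, 3, 4, 5, 3]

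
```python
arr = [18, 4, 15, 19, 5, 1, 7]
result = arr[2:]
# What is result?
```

arr has length 7. The slice arr[2:] selects indices [2, 3, 4, 5, 6] (2->15, 3->19, 4->5, 5->1, 6->7), giving [15, 19, 5, 1, 7].

[15, 19, 5, 1, 7]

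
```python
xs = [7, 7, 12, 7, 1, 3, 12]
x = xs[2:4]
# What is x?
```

xs has length 7. The slice xs[2:4] selects indices [2, 3] (2->12, 3->7), giving [12, 7].

[12, 7]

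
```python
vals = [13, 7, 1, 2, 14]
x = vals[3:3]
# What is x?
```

vals has length 5. The slice vals[3:3] resolves to an empty index range, so the result is [].

[]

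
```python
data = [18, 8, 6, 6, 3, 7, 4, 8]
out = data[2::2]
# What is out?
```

data has length 8. The slice data[2::2] selects indices [2, 4, 6] (2->6, 4->3, 6->4), giving [6, 3, 4].

[6, 3, 4]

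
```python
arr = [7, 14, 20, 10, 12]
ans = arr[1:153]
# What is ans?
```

arr has length 5. The slice arr[1:153] selects indices [1, 2, 3, 4] (1->14, 2->20, 3->10, 4->12), giving [14, 20, 10, 12].

[14, 20, 10, 12]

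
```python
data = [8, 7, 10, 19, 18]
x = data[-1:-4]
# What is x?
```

data has length 5. The slice data[-1:-4] resolves to an empty index range, so the result is [].

[]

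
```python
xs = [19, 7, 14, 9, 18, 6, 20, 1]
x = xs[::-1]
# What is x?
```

xs has length 8. The slice xs[::-1] selects indices [7, 6, 5, 4, 3, 2, 1, 0] (7->1, 6->20, 5->6, 4->18, 3->9, 2->14, 1->7, 0->19), giving [1, 20, 6, 18, 9, 14, 7, 19].

[1, 20, 6, 18, 9, 14, 7, 19]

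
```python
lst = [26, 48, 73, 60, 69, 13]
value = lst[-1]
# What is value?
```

lst has length 6. Negative index -1 maps to positive index 6 + (-1) = 5. lst[5] = 13.

13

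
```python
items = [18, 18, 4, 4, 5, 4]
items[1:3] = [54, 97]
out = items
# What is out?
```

items starts as [18, 18, 4, 4, 5, 4] (length 6). The slice items[1:3] covers indices [1, 2] with values [18, 4]. Replacing that slice with [54, 97] (same length) produces [18, 54, 97, 4, 5, 4].

[18, 54, 97, 4, 5, 4]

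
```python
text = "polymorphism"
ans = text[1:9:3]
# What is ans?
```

text has length 12. The slice text[1:9:3] selects indices [1, 4, 7] (1->'o', 4->'m', 7->'p'), giving 'omp'.

'omp'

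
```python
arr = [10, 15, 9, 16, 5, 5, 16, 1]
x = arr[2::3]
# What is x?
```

arr has length 8. The slice arr[2::3] selects indices [2, 5] (2->9, 5->5), giving [9, 5].

[9, 5]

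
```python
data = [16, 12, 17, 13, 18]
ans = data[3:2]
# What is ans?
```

data has length 5. The slice data[3:2] resolves to an empty index range, so the result is [].

[]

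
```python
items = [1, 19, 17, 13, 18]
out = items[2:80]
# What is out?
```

items has length 5. The slice items[2:80] selects indices [2, 3, 4] (2->17, 3->13, 4->18), giving [17, 13, 18].

[17, 13, 18]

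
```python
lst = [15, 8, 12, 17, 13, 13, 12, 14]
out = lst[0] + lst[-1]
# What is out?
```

lst has length 8. lst[0] = 15.
lst has length 8. Negative index -1 maps to positive index 8 + (-1) = 7. lst[7] = 14.
Sum: 15 + 14 = 29.

29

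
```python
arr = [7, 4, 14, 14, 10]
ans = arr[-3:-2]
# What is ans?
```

arr has length 5. The slice arr[-3:-2] selects indices [2] (2->14), giving [14].

[14]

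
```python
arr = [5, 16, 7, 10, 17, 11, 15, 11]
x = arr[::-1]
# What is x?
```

arr has length 8. The slice arr[::-1] selects indices [7, 6, 5, 4, 3, 2, 1, 0] (7->11, 6->15, 5->11, 4->17, 3->10, 2->7, 1->16, 0->5), giving [11, 15, 11, 17, 10, 7, 16, 5].

[11, 15, 11, 17, 10, 7, 16, 5]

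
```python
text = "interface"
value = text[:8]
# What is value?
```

text has length 9. The slice text[:8] selects indices [0, 1, 2, 3, 4, 5, 6, 7] (0->'i', 1->'n', 2->'t', 3->'e', 4->'r', 5->'f', 6->'a', 7->'c'), giving 'interfac'.

'interfac'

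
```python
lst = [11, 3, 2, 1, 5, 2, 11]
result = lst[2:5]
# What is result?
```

lst has length 7. The slice lst[2:5] selects indices [2, 3, 4] (2->2, 3->1, 4->5), giving [2, 1, 5].

[2, 1, 5]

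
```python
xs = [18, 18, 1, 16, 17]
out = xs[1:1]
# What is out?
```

xs has length 5. The slice xs[1:1] resolves to an empty index range, so the result is [].

[]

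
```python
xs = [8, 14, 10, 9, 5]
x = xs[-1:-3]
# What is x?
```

xs has length 5. The slice xs[-1:-3] resolves to an empty index range, so the result is [].

[]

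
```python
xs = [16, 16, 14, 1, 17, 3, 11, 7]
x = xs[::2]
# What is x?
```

xs has length 8. The slice xs[::2] selects indices [0, 2, 4, 6] (0->16, 2->14, 4->17, 6->11), giving [16, 14, 17, 11].

[16, 14, 17, 11]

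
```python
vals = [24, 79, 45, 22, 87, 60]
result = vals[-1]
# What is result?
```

vals has length 6. Negative index -1 maps to positive index 6 + (-1) = 5. vals[5] = 60.

60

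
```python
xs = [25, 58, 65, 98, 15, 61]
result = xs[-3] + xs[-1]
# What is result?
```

xs has length 6. Negative index -3 maps to positive index 6 + (-3) = 3. xs[3] = 98.
xs has length 6. Negative index -1 maps to positive index 6 + (-1) = 5. xs[5] = 61.
Sum: 98 + 61 = 159.

159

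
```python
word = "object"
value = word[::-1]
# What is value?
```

word has length 6. The slice word[::-1] selects indices [5, 4, 3, 2, 1, 0] (5->'t', 4->'c', 3->'e', 2->'j', 1->'b', 0->'o'), giving 'tcejbo'.

'tcejbo'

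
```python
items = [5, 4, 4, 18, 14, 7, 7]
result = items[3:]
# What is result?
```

items has length 7. The slice items[3:] selects indices [3, 4, 5, 6] (3->18, 4->14, 5->7, 6->7), giving [18, 14, 7, 7].

[18, 14, 7, 7]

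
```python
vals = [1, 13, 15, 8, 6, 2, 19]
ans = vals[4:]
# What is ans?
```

vals has length 7. The slice vals[4:] selects indices [4, 5, 6] (4->6, 5->2, 6->19), giving [6, 2, 19].

[6, 2, 19]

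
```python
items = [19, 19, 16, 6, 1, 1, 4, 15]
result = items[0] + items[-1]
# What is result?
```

items has length 8. items[0] = 19.
items has length 8. Negative index -1 maps to positive index 8 + (-1) = 7. items[7] = 15.
Sum: 19 + 15 = 34.

34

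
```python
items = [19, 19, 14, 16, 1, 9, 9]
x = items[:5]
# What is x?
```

items has length 7. The slice items[:5] selects indices [0, 1, 2, 3, 4] (0->19, 1->19, 2->14, 3->16, 4->1), giving [19, 19, 14, 16, 1].

[19, 19, 14, 16, 1]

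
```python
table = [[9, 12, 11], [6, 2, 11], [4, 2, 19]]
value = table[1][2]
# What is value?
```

table[1] = [6, 2, 11]. Taking column 2 of that row yields 11.

11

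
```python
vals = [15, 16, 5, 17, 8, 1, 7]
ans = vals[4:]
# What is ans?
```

vals has length 7. The slice vals[4:] selects indices [4, 5, 6] (4->8, 5->1, 6->7), giving [8, 1, 7].

[8, 1, 7]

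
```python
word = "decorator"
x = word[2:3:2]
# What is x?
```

word has length 9. The slice word[2:3:2] selects indices [2] (2->'c'), giving 'c'.

'c'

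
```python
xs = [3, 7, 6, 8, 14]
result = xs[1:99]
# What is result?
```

xs has length 5. The slice xs[1:99] selects indices [1, 2, 3, 4] (1->7, 2->6, 3->8, 4->14), giving [7, 6, 8, 14].

[7, 6, 8, 14]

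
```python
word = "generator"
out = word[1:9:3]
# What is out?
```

word has length 9. The slice word[1:9:3] selects indices [1, 4, 7] (1->'e', 4->'r', 7->'o'), giving 'ero'.

'ero'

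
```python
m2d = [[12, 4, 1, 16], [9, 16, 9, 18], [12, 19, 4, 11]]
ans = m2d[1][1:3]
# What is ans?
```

m2d[1] = [9, 16, 9, 18]. m2d[1] has length 4. The slice m2d[1][1:3] selects indices [1, 2] (1->16, 2->9), giving [16, 9].

[16, 9]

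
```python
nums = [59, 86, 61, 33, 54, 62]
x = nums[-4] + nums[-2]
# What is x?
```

nums has length 6. Negative index -4 maps to positive index 6 + (-4) = 2. nums[2] = 61.
nums has length 6. Negative index -2 maps to positive index 6 + (-2) = 4. nums[4] = 54.
Sum: 61 + 54 = 115.

115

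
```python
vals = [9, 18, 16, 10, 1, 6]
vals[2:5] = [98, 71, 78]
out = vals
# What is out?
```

vals starts as [9, 18, 16, 10, 1, 6] (length 6). The slice vals[2:5] covers indices [2, 3, 4] with values [16, 10, 1]. Replacing that slice with [98, 71, 78] (same length) produces [9, 18, 98, 71, 78, 6].

[9, 18, 98, 71, 78, 6]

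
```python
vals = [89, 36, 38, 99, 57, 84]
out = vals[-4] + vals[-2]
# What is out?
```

vals has length 6. Negative index -4 maps to positive index 6 + (-4) = 2. vals[2] = 38.
vals has length 6. Negative index -2 maps to positive index 6 + (-2) = 4. vals[4] = 57.
Sum: 38 + 57 = 95.

95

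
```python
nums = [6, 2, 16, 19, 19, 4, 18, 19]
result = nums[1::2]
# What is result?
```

nums has length 8. The slice nums[1::2] selects indices [1, 3, 5, 7] (1->2, 3->19, 5->4, 7->19), giving [2, 19, 4, 19].

[2, 19, 4, 19]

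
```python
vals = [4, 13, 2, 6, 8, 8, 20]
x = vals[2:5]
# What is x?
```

vals has length 7. The slice vals[2:5] selects indices [2, 3, 4] (2->2, 3->6, 4->8), giving [2, 6, 8].

[2, 6, 8]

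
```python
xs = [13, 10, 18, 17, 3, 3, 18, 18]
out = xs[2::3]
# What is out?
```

xs has length 8. The slice xs[2::3] selects indices [2, 5] (2->18, 5->3), giving [18, 3].

[18, 3]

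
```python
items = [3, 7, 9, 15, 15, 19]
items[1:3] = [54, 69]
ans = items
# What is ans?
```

items starts as [3, 7, 9, 15, 15, 19] (length 6). The slice items[1:3] covers indices [1, 2] with values [7, 9]. Replacing that slice with [54, 69] (same length) produces [3, 54, 69, 15, 15, 19].

[3, 54, 69, 15, 15, 19]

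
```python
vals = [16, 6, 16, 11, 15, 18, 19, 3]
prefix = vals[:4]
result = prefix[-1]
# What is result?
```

vals has length 8. The slice vals[:4] selects indices [0, 1, 2, 3] (0->16, 1->6, 2->16, 3->11), giving [16, 6, 16, 11]. So prefix = [16, 6, 16, 11]. Then prefix[-1] = 11.

11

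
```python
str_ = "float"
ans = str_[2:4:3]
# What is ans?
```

str_ has length 5. The slice str_[2:4:3] selects indices [2] (2->'o'), giving 'o'.

'o'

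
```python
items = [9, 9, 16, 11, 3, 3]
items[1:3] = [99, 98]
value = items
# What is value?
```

items starts as [9, 9, 16, 11, 3, 3] (length 6). The slice items[1:3] covers indices [1, 2] with values [9, 16]. Replacing that slice with [99, 98] (same length) produces [9, 99, 98, 11, 3, 3].

[9, 99, 98, 11, 3, 3]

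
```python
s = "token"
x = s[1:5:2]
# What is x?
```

s has length 5. The slice s[1:5:2] selects indices [1, 3] (1->'o', 3->'e'), giving 'oe'.

'oe'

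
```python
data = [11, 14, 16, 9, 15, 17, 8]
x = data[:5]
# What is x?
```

data has length 7. The slice data[:5] selects indices [0, 1, 2, 3, 4] (0->11, 1->14, 2->16, 3->9, 4->15), giving [11, 14, 16, 9, 15].

[11, 14, 16, 9, 15]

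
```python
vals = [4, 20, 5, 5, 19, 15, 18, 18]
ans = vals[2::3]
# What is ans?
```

vals has length 8. The slice vals[2::3] selects indices [2, 5] (2->5, 5->15), giving [5, 15].

[5, 15]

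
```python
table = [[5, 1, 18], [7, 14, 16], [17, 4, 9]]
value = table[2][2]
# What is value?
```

table[2] = [17, 4, 9]. Taking column 2 of that row yields 9.

9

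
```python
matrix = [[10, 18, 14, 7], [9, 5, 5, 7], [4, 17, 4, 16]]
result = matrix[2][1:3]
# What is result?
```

matrix[2] = [4, 17, 4, 16]. matrix[2] has length 4. The slice matrix[2][1:3] selects indices [1, 2] (1->17, 2->4), giving [17, 4].

[17, 4]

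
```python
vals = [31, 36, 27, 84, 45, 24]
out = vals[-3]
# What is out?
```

vals has length 6. Negative index -3 maps to positive index 6 + (-3) = 3. vals[3] = 84.

84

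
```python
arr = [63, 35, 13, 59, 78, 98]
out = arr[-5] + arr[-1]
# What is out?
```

arr has length 6. Negative index -5 maps to positive index 6 + (-5) = 1. arr[1] = 35.
arr has length 6. Negative index -1 maps to positive index 6 + (-1) = 5. arr[5] = 98.
Sum: 35 + 98 = 133.

133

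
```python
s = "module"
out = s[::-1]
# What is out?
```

s has length 6. The slice s[::-1] selects indices [5, 4, 3, 2, 1, 0] (5->'e', 4->'l', 3->'u', 2->'d', 1->'o', 0->'m'), giving 'eludom'.

'eludom'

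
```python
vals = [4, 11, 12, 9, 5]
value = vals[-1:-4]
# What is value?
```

vals has length 5. The slice vals[-1:-4] resolves to an empty index range, so the result is [].

[]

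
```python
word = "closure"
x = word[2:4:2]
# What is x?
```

word has length 7. The slice word[2:4:2] selects indices [2] (2->'o'), giving 'o'.

'o'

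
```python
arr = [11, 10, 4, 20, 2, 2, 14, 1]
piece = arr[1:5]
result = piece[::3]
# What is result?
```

arr has length 8. The slice arr[1:5] selects indices [1, 2, 3, 4] (1->10, 2->4, 3->20, 4->2), giving [10, 4, 20, 2]. So piece = [10, 4, 20, 2]. piece has length 4. The slice piece[::3] selects indices [0, 3] (0->10, 3->2), giving [10, 2].

[10, 2]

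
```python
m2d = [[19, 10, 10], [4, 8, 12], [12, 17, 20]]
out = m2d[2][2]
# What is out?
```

m2d[2] = [12, 17, 20]. Taking column 2 of that row yields 20.

20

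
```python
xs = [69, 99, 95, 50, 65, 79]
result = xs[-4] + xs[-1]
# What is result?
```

xs has length 6. Negative index -4 maps to positive index 6 + (-4) = 2. xs[2] = 95.
xs has length 6. Negative index -1 maps to positive index 6 + (-1) = 5. xs[5] = 79.
Sum: 95 + 79 = 174.

174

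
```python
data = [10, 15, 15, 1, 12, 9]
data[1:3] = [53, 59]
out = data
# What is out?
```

data starts as [10, 15, 15, 1, 12, 9] (length 6). The slice data[1:3] covers indices [1, 2] with values [15, 15]. Replacing that slice with [53, 59] (same length) produces [10, 53, 59, 1, 12, 9].

[10, 53, 59, 1, 12, 9]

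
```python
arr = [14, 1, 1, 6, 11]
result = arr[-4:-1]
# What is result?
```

arr has length 5. The slice arr[-4:-1] selects indices [1, 2, 3] (1->1, 2->1, 3->6), giving [1, 1, 6].

[1, 1, 6]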